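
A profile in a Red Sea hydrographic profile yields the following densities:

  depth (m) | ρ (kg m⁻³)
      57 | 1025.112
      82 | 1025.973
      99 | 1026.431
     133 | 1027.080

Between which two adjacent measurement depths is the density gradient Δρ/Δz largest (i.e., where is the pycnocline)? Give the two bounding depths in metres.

57–82 m

Compute the density gradient over each adjacent pair:
  57–82 m: Δρ/Δz = 0.861/25 = 0.034 kg m⁻⁴
  82–99 m: Δρ/Δz = 0.458/17 = 0.027 kg m⁻⁴
  99–133 m: Δρ/Δz = 0.649/34 = 0.019 kg m⁻⁴
The largest gradient is in the 57–82 m interval — the pycnocline.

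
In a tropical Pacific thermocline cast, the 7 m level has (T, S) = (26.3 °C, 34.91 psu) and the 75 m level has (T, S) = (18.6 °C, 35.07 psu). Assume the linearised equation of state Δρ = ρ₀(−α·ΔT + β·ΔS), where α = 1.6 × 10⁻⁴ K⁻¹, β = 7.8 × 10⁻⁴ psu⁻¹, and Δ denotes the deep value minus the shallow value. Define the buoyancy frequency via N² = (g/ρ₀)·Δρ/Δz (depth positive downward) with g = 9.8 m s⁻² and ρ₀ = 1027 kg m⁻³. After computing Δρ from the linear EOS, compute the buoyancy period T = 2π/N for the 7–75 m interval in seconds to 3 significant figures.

449 s

ΔT = -7.7 K, ΔS = +0.16 psu (deep − shallow).
Δρ/ρ₀ = −αΔT + βΔS = 1.232 × 10⁻³ + 1.248 × 10⁻⁴ = 1.3568 × 10⁻³, so Δρ ≈ 1.393 kg m⁻³.
N² = (g/ρ₀)·Δρ/Δz = g·(Δρ/ρ₀)/Δz = 9.8 × 1.3568 × 10⁻³ / 68 = 1.9554 × 10⁻⁴ s⁻².
N = √(1.9554 × 10⁻⁴) = 0.013984 rad s⁻¹ → T = 2π/N = 449.31 s ≈ 449 s.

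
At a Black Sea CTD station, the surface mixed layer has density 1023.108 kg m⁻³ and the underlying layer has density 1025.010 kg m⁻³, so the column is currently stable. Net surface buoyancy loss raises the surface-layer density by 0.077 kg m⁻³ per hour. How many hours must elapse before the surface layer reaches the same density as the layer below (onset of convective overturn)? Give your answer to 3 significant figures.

24.7 hours

Density deficit of the surface layer: 1025.010 − 1023.108 = 1.902 kg m⁻³.
Required change = 1.902 / 0.077 = 24.7 hours.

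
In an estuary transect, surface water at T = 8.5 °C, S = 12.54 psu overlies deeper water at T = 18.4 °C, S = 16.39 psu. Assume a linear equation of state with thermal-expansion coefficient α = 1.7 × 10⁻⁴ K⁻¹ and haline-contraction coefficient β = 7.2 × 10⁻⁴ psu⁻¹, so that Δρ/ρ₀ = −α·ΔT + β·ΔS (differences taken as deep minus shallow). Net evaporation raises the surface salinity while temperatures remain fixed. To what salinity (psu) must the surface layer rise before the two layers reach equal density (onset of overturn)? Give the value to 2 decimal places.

Neutral buoyancy requires −α(T_deep − T_surf) + β(S_deep − S_surf′) = 0.
S_surf′ = S_deep − (α/β)·ΔT = 16.39 − (1.7 × 10⁻⁴/7.2 × 10⁻⁴)·(+9.9) = 14.0525 psu.
Increase required: 14.0525 − 12.54 = 1.5125 psu.

14.05 psu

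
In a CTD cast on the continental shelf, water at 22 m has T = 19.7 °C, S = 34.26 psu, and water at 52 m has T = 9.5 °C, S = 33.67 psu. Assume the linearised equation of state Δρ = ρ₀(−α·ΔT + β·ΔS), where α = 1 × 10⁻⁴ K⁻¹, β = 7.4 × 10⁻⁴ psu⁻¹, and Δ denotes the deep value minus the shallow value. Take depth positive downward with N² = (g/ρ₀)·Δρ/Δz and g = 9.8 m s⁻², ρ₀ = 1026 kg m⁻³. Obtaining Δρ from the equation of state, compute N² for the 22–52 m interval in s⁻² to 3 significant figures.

1.91 × 10⁻⁴ s⁻²

ΔT = -10.2 K, ΔS = -0.59 psu (deep − shallow).
Δρ/ρ₀ = −αΔT + βΔS = 1.02 × 10⁻³ − 4.366 × 10⁻⁴ = 5.834 × 10⁻⁴, so Δρ ≈ 0.5986 kg m⁻³.
N² = (g/ρ₀)·Δρ/Δz = g·(Δρ/ρ₀)/Δz = 9.8 × 5.834 × 10⁻⁴ / 30 = 1.9058 × 10⁻⁴ s⁻² ≈ 1.91 × 10⁻⁴ s⁻².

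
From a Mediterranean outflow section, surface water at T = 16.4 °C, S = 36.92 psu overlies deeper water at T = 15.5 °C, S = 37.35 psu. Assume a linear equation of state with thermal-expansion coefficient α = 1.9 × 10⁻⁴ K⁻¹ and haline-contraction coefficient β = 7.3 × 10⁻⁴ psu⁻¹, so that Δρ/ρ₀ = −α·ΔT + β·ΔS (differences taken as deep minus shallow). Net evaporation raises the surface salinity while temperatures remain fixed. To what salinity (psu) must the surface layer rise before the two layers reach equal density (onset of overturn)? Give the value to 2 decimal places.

Neutral buoyancy requires −α(T_deep − T_surf) + β(S_deep − S_surf′) = 0.
S_surf′ = S_deep − (α/β)·ΔT = 37.35 − (1.9 × 10⁻⁴/7.3 × 10⁻⁴)·(-0.9) = 37.5842 psu.
Increase required: 37.5842 − 36.92 = 0.6642 psu.

37.58 psu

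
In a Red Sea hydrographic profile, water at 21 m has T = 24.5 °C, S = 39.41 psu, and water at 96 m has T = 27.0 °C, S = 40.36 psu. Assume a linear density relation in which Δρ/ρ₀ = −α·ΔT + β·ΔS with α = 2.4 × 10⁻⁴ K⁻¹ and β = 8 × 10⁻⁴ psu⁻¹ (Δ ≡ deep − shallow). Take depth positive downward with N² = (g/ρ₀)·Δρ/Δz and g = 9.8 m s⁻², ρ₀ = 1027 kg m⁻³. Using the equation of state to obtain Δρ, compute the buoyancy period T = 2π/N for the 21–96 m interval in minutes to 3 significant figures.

ΔT = +2.5 K, ΔS = +0.95 psu (deep − shallow).
Δρ/ρ₀ = −αΔT + βΔS = -6.00 × 10⁻⁴ + 7.60 × 10⁻⁴ = 1.60 × 10⁻⁴, so Δρ ≈ 0.1643 kg m⁻³.
N² = (g/ρ₀)·Δρ/Δz = g·(Δρ/ρ₀)/Δz = 9.8 × 1.60 × 10⁻⁴ / 75 = 2.0907 × 10⁻⁵ s⁻².
N = √(2.0907 × 10⁻⁵) = 4.5724 × 10⁻³ rad s⁻¹ → T = 2π/N = 1.3742 × 10³ s = 22.903 min ≈ 22.9 min.

22.9 min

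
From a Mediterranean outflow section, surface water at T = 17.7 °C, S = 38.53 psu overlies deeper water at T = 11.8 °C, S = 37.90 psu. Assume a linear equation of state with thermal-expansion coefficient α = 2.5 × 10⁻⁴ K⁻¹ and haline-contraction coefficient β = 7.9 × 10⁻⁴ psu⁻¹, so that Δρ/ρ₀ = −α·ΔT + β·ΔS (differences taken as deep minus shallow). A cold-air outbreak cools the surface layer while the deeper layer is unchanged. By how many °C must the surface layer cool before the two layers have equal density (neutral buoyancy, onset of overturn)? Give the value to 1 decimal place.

3.9 °C

Neutral buoyancy requires Δρ = 0, i.e. −α(T_deep − T_surf′) + β(S_deep − S_surf) = 0.
T_surf′ = T_deep − (β/α)·ΔS = 11.8 − (7.9 × 10⁻⁴/2.5 × 10⁻⁴)·(-0.63) = 13.791 °C.
Cooling required: 17.7 − (13.791) = 3.909 °C.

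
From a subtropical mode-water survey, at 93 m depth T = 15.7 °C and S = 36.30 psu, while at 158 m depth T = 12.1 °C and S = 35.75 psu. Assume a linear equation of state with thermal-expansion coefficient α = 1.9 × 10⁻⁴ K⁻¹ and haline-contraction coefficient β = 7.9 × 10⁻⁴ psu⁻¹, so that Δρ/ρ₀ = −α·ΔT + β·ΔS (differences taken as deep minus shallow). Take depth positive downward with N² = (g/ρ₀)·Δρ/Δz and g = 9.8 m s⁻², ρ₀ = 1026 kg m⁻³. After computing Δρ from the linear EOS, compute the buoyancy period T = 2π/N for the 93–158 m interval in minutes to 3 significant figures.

17.1 min

ΔT = -3.6 K, ΔS = -0.55 psu (deep − shallow).
Δρ/ρ₀ = −αΔT + βΔS = 6.84 × 10⁻⁴ − 4.345 × 10⁻⁴ = 2.495 × 10⁻⁴, so Δρ ≈ 0.2560 kg m⁻³.
N² = (g/ρ₀)·Δρ/Δz = g·(Δρ/ρ₀)/Δz = 9.8 × 2.495 × 10⁻⁴ / 65 = 3.7617 × 10⁻⁵ s⁻².
N = √(3.7617 × 10⁻⁵) = 6.1333 × 10⁻³ rad s⁻¹ → T = 2π/N = 1.0244 × 10³ s = 17.073 min ≈ 17.1 min.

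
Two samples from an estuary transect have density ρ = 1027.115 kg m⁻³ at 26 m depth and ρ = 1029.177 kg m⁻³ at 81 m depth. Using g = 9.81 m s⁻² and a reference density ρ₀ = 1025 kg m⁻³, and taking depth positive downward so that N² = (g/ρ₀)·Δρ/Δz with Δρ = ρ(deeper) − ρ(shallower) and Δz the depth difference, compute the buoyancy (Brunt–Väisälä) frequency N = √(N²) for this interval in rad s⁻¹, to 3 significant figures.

0.0189 rad s⁻¹

Δρ = 1029.177 − 1027.115 = 2.062 kg m⁻³ over Δz = 81 − 26 = 55 m.
N² = (9.81/1025) × (2.062/55) = 3.5882 × 10⁻⁴ s⁻².
N = √(3.5882 × 10⁻⁴) = 0.018943 rad s⁻¹ ≈ 0.0189 rad s⁻¹.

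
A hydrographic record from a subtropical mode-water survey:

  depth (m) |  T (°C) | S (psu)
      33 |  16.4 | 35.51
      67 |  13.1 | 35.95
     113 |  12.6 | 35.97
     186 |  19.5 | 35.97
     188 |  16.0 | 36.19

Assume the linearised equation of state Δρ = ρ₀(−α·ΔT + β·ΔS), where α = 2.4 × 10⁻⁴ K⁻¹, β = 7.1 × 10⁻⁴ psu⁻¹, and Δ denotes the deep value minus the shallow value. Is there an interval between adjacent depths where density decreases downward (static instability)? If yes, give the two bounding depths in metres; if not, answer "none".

Evaluate Δρ/ρ₀ = −αΔT + βΔS across each adjacent pair:
  33–67 m: −αΔT+βΔS = −(2.4 × 10⁻⁴)(-3.3)+(7.1 × 10⁻⁴)(+0.44) = 1.1 × 10⁻³ → stable
  67–113 m: −αΔT+βΔS = −(2.4 × 10⁻⁴)(-0.5)+(7.1 × 10⁻⁴)(+0.02) = 1.3 × 10⁻⁴ → stable
  113–186 m: −αΔT+βΔS = −(2.4 × 10⁻⁴)(+6.9)+(7.1 × 10⁻⁴)(+0.00) = -1.7 × 10⁻³ → UNSTABLE
  186–188 m: −αΔT+βΔS = −(2.4 × 10⁻⁴)(-3.5)+(7.1 × 10⁻⁴)(+0.22) = 1.0 × 10⁻³ → stable
The 113–186 m interval has Δρ < 0: lighter water underlies denser water.

113–186 m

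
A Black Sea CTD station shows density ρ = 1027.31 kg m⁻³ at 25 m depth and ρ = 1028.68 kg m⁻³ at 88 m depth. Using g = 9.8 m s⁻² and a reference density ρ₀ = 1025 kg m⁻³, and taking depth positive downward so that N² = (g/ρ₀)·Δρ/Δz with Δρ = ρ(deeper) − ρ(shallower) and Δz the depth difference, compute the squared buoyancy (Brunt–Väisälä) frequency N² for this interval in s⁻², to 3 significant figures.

2.08 × 10⁻⁴ s⁻²

Δρ = 1028.68 − 1027.31 = 1.37 kg m⁻³ over Δz = 88 − 25 = 63 m.
N² = (9.8/1025) × (1.37/63) = 2.0791 × 10⁻⁴ s⁻² ≈ 2.08 × 10⁻⁴ s⁻².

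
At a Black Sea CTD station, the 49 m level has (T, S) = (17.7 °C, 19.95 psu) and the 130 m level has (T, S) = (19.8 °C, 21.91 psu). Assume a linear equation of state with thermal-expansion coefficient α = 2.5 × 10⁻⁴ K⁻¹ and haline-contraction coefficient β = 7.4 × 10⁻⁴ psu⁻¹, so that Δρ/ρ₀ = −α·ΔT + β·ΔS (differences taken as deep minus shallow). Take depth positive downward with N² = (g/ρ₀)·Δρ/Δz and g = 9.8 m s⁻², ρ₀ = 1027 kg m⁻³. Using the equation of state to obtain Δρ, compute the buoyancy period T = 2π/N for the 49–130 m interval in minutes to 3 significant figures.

9.90 min

ΔT = +2.1 K, ΔS = +1.96 psu (deep − shallow).
Δρ/ρ₀ = −αΔT + βΔS = -5.25 × 10⁻⁴ + 1.4504 × 10⁻³ = 9.254 × 10⁻⁴, so Δρ ≈ 0.9504 kg m⁻³.
N² = (g/ρ₀)·Δρ/Δz = g·(Δρ/ρ₀)/Δz = 9.8 × 9.254 × 10⁻⁴ / 81 = 1.1196 × 10⁻⁴ s⁻².
N = √(1.1196 × 10⁻⁴) = 0.010581 rad s⁻¹ → T = 2π/N = 593.82 s = 9.8970 min ≈ 9.90 min.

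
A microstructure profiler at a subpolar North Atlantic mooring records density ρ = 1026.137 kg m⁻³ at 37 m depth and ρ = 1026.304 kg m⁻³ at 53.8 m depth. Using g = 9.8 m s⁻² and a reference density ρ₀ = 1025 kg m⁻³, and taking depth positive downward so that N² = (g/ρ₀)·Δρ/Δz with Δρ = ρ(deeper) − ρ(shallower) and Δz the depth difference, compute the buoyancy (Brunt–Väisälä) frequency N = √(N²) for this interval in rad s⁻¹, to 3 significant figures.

Δρ = 1026.304 − 1026.137 = 0.167 kg m⁻³ over Δz = 53.8 − 37 = 16.8 m.
N² = (9.8/1025) × (0.167/16.8) = 9.5041 × 10⁻⁵ s⁻².
N = √(9.5041 × 10⁻⁵) = 9.7489 × 10⁻³ rad s⁻¹ ≈ 9.75 × 10⁻³ rad s⁻¹.

9.75 × 10⁻³ rad s⁻¹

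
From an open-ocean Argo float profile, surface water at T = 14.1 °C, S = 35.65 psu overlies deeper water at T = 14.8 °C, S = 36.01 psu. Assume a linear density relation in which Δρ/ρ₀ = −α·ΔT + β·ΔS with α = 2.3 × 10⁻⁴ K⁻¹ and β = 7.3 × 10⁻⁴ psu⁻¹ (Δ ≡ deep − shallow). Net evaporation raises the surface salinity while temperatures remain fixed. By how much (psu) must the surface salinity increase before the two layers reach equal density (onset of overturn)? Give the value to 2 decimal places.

0.14 psu

Neutral buoyancy requires −α(T_deep − T_surf) + β(S_deep − S_surf′) = 0.
S_surf′ = S_deep − (α/β)·ΔT = 36.01 − (2.3 × 10⁻⁴/7.3 × 10⁻⁴)·(+0.7) = 35.7895 psu.
Increase required: 35.7895 − 35.65 = 0.1395 psu.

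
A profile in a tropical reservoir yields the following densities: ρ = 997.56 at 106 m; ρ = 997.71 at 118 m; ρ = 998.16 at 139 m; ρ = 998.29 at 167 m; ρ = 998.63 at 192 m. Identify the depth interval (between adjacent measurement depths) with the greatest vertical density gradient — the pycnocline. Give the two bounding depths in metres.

Compute the density gradient over each adjacent pair:
  106–118 m: Δρ/Δz = 0.15/12 = 0.012 kg m⁻⁴
  118–139 m: Δρ/Δz = 0.45/21 = 0.021 kg m⁻⁴
  139–167 m: Δρ/Δz = 0.13/28 = 4.6 × 10⁻³ kg m⁻⁴
  167–192 m: Δρ/Δz = 0.34/25 = 0.014 kg m⁻⁴
The largest gradient is in the 118–139 m interval — the pycnocline.

118–139 m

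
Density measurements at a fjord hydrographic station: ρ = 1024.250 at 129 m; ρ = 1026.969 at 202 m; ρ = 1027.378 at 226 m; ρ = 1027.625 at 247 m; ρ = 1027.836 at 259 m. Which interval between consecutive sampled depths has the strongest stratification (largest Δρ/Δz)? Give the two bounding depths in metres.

Compute the density gradient over each adjacent pair:
  129–202 m: Δρ/Δz = 2.719/73 = 0.037 kg m⁻⁴
  202–226 m: Δρ/Δz = 0.409/24 = 0.017 kg m⁻⁴
  226–247 m: Δρ/Δz = 0.247/21 = 0.012 kg m⁻⁴
  247–259 m: Δρ/Δz = 0.211/12 = 0.018 kg m⁻⁴
The largest gradient is in the 129–202 m interval — the pycnocline.

129–202 m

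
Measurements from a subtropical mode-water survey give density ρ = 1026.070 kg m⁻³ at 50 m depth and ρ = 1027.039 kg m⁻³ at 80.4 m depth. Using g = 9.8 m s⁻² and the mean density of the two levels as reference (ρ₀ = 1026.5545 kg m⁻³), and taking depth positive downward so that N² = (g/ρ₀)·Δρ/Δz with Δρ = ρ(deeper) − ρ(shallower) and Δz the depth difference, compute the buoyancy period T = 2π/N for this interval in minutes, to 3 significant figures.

Δρ = 1027.039 − 1026.070 = 0.969 kg m⁻³ over Δz = 80.4 − 50 = 30.4 m.
N² = (9.8/1026.5545) × (0.969/30.4) = 3.0429 × 10⁻⁴ s⁻².
N = √(3.0429 × 10⁻⁴) = 0.017444 rad s⁻¹, so T = 2π/N = 360.19 s = 6.0032 min ≈ 6.00 min.

6.00 min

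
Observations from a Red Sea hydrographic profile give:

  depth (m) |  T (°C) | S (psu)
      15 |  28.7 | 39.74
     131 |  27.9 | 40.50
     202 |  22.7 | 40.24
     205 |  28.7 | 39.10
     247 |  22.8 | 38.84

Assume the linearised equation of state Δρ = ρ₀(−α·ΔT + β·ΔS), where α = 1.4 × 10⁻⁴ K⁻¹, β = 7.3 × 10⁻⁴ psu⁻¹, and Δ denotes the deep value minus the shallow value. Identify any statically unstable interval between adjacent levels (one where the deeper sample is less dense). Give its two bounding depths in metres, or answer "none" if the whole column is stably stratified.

202–205 m

Evaluate Δρ/ρ₀ = −αΔT + βΔS across each adjacent pair:
  15–131 m: −αΔT+βΔS = −(1.4 × 10⁻⁴)(-0.8)+(7.3 × 10⁻⁴)(+0.76) = 6.7 × 10⁻⁴ → stable
  131–202 m: −αΔT+βΔS = −(1.4 × 10⁻⁴)(-5.2)+(7.3 × 10⁻⁴)(-0.26) = 5.4 × 10⁻⁴ → stable
  202–205 m: −αΔT+βΔS = −(1.4 × 10⁻⁴)(+6.0)+(7.3 × 10⁻⁴)(-1.14) = -1.7 × 10⁻³ → UNSTABLE
  205–247 m: −αΔT+βΔS = −(1.4 × 10⁻⁴)(-5.9)+(7.3 × 10⁻⁴)(-0.26) = 6.4 × 10⁻⁴ → stable
The 202–205 m interval has Δρ < 0: lighter water underlies denser water.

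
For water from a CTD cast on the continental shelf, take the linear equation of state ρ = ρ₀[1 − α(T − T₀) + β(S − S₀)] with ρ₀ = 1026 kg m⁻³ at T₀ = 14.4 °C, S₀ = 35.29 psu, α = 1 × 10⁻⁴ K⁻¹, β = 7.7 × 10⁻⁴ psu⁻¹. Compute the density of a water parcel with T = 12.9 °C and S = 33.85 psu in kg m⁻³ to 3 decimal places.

1025.016 kg m⁻³

T − T₀ = -1.5 K, S − S₀ = -1.44 psu.
Bracket = 1 − α·(-1.5) + β·(-1.44) = 1 + (-9.588 × 10⁻⁴) = 0.9990412.
ρ = 1026 × 0.9990412 = 1025.016 kg m⁻³.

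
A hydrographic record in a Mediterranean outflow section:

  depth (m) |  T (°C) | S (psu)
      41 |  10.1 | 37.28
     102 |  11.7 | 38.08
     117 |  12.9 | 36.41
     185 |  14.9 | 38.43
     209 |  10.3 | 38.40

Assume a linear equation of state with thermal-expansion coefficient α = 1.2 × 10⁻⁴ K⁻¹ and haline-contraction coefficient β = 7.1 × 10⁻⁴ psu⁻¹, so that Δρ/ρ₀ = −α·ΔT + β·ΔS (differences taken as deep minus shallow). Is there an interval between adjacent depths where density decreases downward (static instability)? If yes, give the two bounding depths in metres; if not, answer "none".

102–117 m

Evaluate Δρ/ρ₀ = −αΔT + βΔS across each adjacent pair:
  41–102 m: −αΔT+βΔS = −(1.2 × 10⁻⁴)(+1.6)+(7.1 × 10⁻⁴)(+0.80) = 3.8 × 10⁻⁴ → stable
  102–117 m: −αΔT+βΔS = −(1.2 × 10⁻⁴)(+1.2)+(7.1 × 10⁻⁴)(-1.67) = -1.3 × 10⁻³ → UNSTABLE
  117–185 m: −αΔT+βΔS = −(1.2 × 10⁻⁴)(+2.0)+(7.1 × 10⁻⁴)(+2.02) = 1.2 × 10⁻³ → stable
  185–209 m: −αΔT+βΔS = −(1.2 × 10⁻⁴)(-4.6)+(7.1 × 10⁻⁴)(-0.03) = 5.3 × 10⁻⁴ → stable
The 102–117 m interval has Δρ < 0: lighter water underlies denser water.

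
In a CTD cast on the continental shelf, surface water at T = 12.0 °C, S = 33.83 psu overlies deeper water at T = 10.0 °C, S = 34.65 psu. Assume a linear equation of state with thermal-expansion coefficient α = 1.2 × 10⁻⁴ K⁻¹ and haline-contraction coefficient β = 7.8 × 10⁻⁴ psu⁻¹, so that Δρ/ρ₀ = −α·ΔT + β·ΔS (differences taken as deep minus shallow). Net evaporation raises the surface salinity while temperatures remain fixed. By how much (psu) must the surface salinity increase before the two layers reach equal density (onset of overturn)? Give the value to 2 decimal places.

1.13 psu

Neutral buoyancy requires −α(T_deep − T_surf) + β(S_deep − S_surf′) = 0.
S_surf′ = S_deep − (α/β)·ΔT = 34.65 − (1.2 × 10⁻⁴/7.8 × 10⁻⁴)·(-2.0) = 34.9577 psu.
Increase required: 34.9577 − 33.83 = 1.1277 psu.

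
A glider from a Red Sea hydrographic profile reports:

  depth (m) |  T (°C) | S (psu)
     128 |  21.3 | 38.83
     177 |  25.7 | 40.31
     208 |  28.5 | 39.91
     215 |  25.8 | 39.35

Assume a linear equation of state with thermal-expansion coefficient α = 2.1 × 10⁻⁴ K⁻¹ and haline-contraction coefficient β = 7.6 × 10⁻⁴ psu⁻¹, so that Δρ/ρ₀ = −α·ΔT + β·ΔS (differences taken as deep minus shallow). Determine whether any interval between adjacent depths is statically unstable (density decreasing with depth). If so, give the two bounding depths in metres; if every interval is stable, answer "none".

177–208 m

Evaluate Δρ/ρ₀ = −αΔT + βΔS across each adjacent pair:
  128–177 m: −αΔT+βΔS = −(2.1 × 10⁻⁴)(+4.4)+(7.6 × 10⁻⁴)(+1.48) = 2.0 × 10⁻⁴ → stable
  177–208 m: −αΔT+βΔS = −(2.1 × 10⁻⁴)(+2.8)+(7.6 × 10⁻⁴)(-0.40) = -8.9 × 10⁻⁴ → UNSTABLE
  208–215 m: −αΔT+βΔS = −(2.1 × 10⁻⁴)(-2.7)+(7.6 × 10⁻⁴)(-0.56) = 1.4 × 10⁻⁴ → stable
The 177–208 m interval has Δρ < 0: lighter water underlies denser water.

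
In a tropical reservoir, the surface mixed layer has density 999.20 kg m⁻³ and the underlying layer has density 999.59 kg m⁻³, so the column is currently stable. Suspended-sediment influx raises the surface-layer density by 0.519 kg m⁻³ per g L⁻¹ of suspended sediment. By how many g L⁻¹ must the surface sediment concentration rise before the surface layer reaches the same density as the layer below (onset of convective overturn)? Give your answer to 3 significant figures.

Density deficit of the surface layer: 999.59 − 999.20 = 0.39 kg m⁻³.
Required change = 0.39 / 0.519 = 0.751 g L⁻¹.

0.751 g L⁻¹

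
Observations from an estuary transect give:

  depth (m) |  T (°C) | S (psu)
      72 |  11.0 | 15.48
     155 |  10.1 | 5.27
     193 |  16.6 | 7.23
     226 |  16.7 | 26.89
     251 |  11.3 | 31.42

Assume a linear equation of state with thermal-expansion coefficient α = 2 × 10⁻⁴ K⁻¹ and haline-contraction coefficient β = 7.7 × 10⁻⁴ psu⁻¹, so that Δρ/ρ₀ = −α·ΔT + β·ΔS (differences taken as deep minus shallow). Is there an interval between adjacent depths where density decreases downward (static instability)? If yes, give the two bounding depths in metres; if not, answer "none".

Evaluate Δρ/ρ₀ = −αΔT + βΔS across each adjacent pair:
  72–155 m: −αΔT+βΔS = −(2 × 10⁻⁴)(-0.9)+(7.7 × 10⁻⁴)(-10.21) = -7.7 × 10⁻³ → UNSTABLE
  155–193 m: −αΔT+βΔS = −(2 × 10⁻⁴)(+6.5)+(7.7 × 10⁻⁴)(+1.96) = 2.1 × 10⁻⁴ → stable
  193–226 m: −αΔT+βΔS = −(2 × 10⁻⁴)(+0.1)+(7.7 × 10⁻⁴)(+19.66) = 0.015 → stable
  226–251 m: −αΔT+βΔS = −(2 × 10⁻⁴)(-5.4)+(7.7 × 10⁻⁴)(+4.53) = 4.6 × 10⁻³ → stable
The 72–155 m interval has Δρ < 0: lighter water underlies denser water.

72–155 m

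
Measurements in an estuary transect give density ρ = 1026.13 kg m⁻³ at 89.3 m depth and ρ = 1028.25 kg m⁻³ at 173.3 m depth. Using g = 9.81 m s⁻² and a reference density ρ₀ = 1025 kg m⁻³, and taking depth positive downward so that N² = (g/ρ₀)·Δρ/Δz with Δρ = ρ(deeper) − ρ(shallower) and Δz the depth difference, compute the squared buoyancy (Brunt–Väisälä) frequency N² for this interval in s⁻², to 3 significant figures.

2.42 × 10⁻⁴ s⁻²

Δρ = 1028.25 − 1026.13 = 2.12 kg m⁻³ over Δz = 173.3 − 89.3 = 84 m.
N² = (9.81/1025) × (2.12/84) = 2.4155 × 10⁻⁴ s⁻² ≈ 2.42 × 10⁻⁴ s⁻².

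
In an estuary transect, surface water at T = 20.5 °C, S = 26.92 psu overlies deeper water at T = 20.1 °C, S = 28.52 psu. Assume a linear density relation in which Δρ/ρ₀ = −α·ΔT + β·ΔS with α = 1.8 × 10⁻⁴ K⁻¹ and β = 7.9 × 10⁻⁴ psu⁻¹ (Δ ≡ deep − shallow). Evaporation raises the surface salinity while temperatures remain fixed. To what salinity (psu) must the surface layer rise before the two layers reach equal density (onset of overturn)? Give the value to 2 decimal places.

28.61 psu

Neutral buoyancy requires −α(T_deep − T_surf) + β(S_deep − S_surf′) = 0.
S_surf′ = S_deep − (α/β)·ΔT = 28.52 − (1.8 × 10⁻⁴/7.9 × 10⁻⁴)·(-0.4) = 28.6111 psu.
Increase required: 28.6111 − 26.92 = 1.6911 psu.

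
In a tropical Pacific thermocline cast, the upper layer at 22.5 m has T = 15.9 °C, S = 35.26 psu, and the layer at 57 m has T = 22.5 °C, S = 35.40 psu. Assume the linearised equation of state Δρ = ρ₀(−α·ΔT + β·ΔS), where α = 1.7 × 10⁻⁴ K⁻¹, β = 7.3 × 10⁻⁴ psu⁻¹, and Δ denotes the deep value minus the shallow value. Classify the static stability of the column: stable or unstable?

unstable

ΔT = 22.5 − 15.9 = +6.6 K and ΔS = 35.40 − 35.26 = +0.14 psu (deep − shallow).
−αΔT = -1.122 × 10⁻³; βΔS = 1.022 × 10⁻⁴; sum Δρ/ρ₀ = -1.0198 × 10⁻³.
Δρ/ρ₀ < 0, so Δρ < 0: deeper water is lighter → statically unstable; the column would overturn.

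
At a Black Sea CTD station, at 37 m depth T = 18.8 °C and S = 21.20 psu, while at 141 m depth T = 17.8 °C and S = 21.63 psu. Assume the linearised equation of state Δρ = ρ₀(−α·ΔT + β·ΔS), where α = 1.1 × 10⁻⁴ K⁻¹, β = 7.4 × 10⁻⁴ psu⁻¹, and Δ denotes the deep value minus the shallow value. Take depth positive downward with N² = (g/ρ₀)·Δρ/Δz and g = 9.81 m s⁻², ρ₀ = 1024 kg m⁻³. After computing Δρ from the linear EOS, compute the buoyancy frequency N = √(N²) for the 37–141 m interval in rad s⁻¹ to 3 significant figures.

6.36 × 10⁻³ rad s⁻¹

ΔT = -1.0 K, ΔS = +0.43 psu (deep − shallow).
Δρ/ρ₀ = −αΔT + βΔS = 1.10 × 10⁻⁴ + 3.182 × 10⁻⁴ = 4.282 × 10⁻⁴, so Δρ ≈ 0.4385 kg m⁻³.
N² = (g/ρ₀)·Δρ/Δz = g·(Δρ/ρ₀)/Δz = 9.81 × 4.282 × 10⁻⁴ / 104 = 4.0391 × 10⁻⁵ s⁻².
N = √(4.0391 × 10⁻⁵) = 6.3554 × 10⁻³ rad s⁻¹ ≈ 6.36 × 10⁻³ rad s⁻¹.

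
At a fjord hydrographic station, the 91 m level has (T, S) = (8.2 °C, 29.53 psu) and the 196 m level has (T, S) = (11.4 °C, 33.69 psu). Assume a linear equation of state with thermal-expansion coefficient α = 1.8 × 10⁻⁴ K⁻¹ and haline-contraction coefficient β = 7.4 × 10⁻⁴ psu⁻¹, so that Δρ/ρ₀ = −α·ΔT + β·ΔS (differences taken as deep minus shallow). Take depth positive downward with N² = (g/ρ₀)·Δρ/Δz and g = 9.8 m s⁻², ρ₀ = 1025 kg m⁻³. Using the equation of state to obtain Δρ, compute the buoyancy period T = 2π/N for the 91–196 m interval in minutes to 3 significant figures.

ΔT = +3.2 K, ΔS = +4.16 psu (deep − shallow).
Δρ/ρ₀ = −αΔT + βΔS = -5.76 × 10⁻⁴ + 3.0784 × 10⁻³ = 2.5024 × 10⁻³, so Δρ ≈ 2.565 kg m⁻³.
N² = (g/ρ₀)·Δρ/Δz = g·(Δρ/ρ₀)/Δz = 9.8 × 2.5024 × 10⁻³ / 105 = 2.3356 × 10⁻⁴ s⁻².
N = √(2.3356 × 10⁻⁴) = 0.015283 rad s⁻¹ → T = 2π/N = 411.12 s = 6.8520 min ≈ 6.85 min.

6.85 min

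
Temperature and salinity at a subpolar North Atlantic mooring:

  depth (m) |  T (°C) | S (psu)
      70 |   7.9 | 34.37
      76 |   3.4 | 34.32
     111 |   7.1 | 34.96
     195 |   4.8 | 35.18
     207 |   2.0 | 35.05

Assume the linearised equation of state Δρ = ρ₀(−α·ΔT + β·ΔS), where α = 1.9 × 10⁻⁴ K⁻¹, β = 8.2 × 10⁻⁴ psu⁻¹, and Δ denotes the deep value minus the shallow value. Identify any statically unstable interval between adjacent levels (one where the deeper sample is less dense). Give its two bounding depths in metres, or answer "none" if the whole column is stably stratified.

Evaluate Δρ/ρ₀ = −αΔT + βΔS across each adjacent pair:
  70–76 m: −αΔT+βΔS = −(1.9 × 10⁻⁴)(-4.5)+(8.2 × 10⁻⁴)(-0.05) = 8.1 × 10⁻⁴ → stable
  76–111 m: −αΔT+βΔS = −(1.9 × 10⁻⁴)(+3.7)+(8.2 × 10⁻⁴)(+0.64) = -1.8 × 10⁻⁴ → UNSTABLE
  111–195 m: −αΔT+βΔS = −(1.9 × 10⁻⁴)(-2.3)+(8.2 × 10⁻⁴)(+0.22) = 6.2 × 10⁻⁴ → stable
  195–207 m: −αΔT+βΔS = −(1.9 × 10⁻⁴)(-2.8)+(8.2 × 10⁻⁴)(-0.13) = 4.3 × 10⁻⁴ → stable
The 76–111 m interval has Δρ < 0: lighter water underlies denser water.

76–111 m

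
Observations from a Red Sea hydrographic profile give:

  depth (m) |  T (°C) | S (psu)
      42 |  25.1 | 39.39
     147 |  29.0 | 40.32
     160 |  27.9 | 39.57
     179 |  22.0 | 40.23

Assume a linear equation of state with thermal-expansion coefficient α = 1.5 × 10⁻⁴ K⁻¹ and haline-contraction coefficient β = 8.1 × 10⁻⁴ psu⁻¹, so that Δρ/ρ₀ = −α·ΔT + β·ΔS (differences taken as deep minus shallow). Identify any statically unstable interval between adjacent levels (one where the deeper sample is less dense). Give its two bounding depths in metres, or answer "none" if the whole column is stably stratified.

Evaluate Δρ/ρ₀ = −αΔT + βΔS across each adjacent pair:
  42–147 m: −αΔT+βΔS = −(1.5 × 10⁻⁴)(+3.9)+(8.1 × 10⁻⁴)(+0.93) = 1.7 × 10⁻⁴ → stable
  147–160 m: −αΔT+βΔS = −(1.5 × 10⁻⁴)(-1.1)+(8.1 × 10⁻⁴)(-0.75) = -4.4 × 10⁻⁴ → UNSTABLE
  160–179 m: −αΔT+βΔS = −(1.5 × 10⁻⁴)(-5.9)+(8.1 × 10⁻⁴)(+0.66) = 1.4 × 10⁻³ → stable
The 147–160 m interval has Δρ < 0: lighter water underlies denser water.

147–160 m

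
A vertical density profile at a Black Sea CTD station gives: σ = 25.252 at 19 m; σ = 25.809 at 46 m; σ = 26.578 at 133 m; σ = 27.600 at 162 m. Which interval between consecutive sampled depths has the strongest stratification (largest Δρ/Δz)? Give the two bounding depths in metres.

133–162 m

Compute the density gradient over each adjacent pair:
  19–46 m: Δρ/Δz = 0.557/27 = 0.021 kg m⁻⁴
  46–133 m: Δρ/Δz = 0.769/87 = 8.8 × 10⁻³ kg m⁻⁴
  133–162 m: Δρ/Δz = 1.022/29 = 0.035 kg m⁻⁴
The largest gradient is in the 133–162 m interval — the pycnocline.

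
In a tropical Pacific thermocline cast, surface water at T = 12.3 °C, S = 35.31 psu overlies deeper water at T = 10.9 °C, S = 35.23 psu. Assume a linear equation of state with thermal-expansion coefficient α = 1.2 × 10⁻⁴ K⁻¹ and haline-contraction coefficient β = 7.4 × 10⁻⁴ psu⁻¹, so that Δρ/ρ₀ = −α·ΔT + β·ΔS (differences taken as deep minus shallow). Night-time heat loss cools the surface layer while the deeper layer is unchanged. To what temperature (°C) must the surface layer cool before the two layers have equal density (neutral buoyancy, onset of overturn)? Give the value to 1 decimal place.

Neutral buoyancy requires Δρ = 0, i.e. −α(T_deep − T_surf′) + β(S_deep − S_surf) = 0.
T_surf′ = T_deep − (β/α)·ΔS = 10.9 − (7.4 × 10⁻⁴/1.2 × 10⁻⁴)·(-0.08) = 11.393 °C.
Cooling required: 12.3 − (11.393) = 0.907 °C.

11.4 °C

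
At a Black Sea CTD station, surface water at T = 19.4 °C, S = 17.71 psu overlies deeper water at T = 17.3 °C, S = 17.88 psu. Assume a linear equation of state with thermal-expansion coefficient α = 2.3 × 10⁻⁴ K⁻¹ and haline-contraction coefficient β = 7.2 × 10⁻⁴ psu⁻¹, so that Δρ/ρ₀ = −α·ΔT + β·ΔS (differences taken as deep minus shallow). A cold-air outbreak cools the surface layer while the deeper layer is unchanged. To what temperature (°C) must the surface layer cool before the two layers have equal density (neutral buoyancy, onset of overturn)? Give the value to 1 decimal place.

Neutral buoyancy requires Δρ = 0, i.e. −α(T_deep − T_surf′) + β(S_deep − S_surf) = 0.
T_surf′ = T_deep − (β/α)·ΔS = 17.3 − (7.2 × 10⁻⁴/2.3 × 10⁻⁴)·(+0.17) = 16.768 °C.
Cooling required: 19.4 − (16.768) = 2.632 °C.

16.8 °C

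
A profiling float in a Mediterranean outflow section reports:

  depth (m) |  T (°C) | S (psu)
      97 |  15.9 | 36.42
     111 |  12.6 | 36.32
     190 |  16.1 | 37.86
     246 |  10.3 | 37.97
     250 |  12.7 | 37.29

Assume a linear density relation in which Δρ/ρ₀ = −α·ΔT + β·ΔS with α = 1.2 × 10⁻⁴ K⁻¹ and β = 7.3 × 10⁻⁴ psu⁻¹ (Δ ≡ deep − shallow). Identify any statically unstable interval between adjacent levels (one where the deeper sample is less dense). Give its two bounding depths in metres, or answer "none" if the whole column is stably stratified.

Evaluate Δρ/ρ₀ = −αΔT + βΔS across each adjacent pair:
  97–111 m: −αΔT+βΔS = −(1.2 × 10⁻⁴)(-3.3)+(7.3 × 10⁻⁴)(-0.10) = 3.2 × 10⁻⁴ → stable
  111–190 m: −αΔT+βΔS = −(1.2 × 10⁻⁴)(+3.5)+(7.3 × 10⁻⁴)(+1.54) = 7.0 × 10⁻⁴ → stable
  190–246 m: −αΔT+βΔS = −(1.2 × 10⁻⁴)(-5.8)+(7.3 × 10⁻⁴)(+0.11) = 7.8 × 10⁻⁴ → stable
  246–250 m: −αΔT+βΔS = −(1.2 × 10⁻⁴)(+2.4)+(7.3 × 10⁻⁴)(-0.68) = -7.8 × 10⁻⁴ → UNSTABLE
The 246–250 m interval has Δρ < 0: lighter water underlies denser water.

246–250 m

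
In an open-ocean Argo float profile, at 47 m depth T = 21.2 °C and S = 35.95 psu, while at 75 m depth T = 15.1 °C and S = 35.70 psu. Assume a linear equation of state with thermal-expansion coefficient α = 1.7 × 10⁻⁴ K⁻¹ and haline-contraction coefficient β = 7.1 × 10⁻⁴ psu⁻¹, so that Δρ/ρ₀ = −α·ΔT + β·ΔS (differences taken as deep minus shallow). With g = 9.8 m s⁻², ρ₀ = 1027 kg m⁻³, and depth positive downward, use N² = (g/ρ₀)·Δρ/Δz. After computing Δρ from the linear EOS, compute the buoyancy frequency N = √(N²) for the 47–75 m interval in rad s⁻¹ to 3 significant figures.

ΔT = -6.1 K, ΔS = -0.25 psu (deep − shallow).
Δρ/ρ₀ = −αΔT + βΔS = 1.037 × 10⁻³ − 1.775 × 10⁻⁴ = 8.595 × 10⁻⁴, so Δρ ≈ 0.8827 kg m⁻³.
N² = (g/ρ₀)·Δρ/Δz = g·(Δρ/ρ₀)/Δz = 9.8 × 8.595 × 10⁻⁴ / 28 = 3.0082 × 10⁻⁴ s⁻².
N = √(3.0082 × 10⁻⁴) = 0.017344 rad s⁻¹ ≈ 0.0173 rad s⁻¹.

0.0173 rad s⁻¹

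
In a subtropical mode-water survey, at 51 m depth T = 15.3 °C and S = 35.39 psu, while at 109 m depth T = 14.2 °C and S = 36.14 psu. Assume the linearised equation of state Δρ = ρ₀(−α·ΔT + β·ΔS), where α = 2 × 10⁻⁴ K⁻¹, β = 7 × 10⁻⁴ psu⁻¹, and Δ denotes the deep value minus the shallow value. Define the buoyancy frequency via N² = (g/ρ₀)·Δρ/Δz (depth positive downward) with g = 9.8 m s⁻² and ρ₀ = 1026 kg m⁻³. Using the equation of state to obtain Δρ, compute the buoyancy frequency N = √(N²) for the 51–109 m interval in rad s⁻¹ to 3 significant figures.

0.0112 rad s⁻¹

ΔT = -1.1 K, ΔS = +0.75 psu (deep − shallow).
Δρ/ρ₀ = −αΔT + βΔS = 2.20 × 10⁻⁴ + 5.25 × 10⁻⁴ = 7.45 × 10⁻⁴, so Δρ ≈ 0.7644 kg m⁻³.
N² = (g/ρ₀)·Δρ/Δz = g·(Δρ/ρ₀)/Δz = 9.8 × 7.45 × 10⁻⁴ / 58 = 1.2588 × 10⁻⁴ s⁻².
N = √(1.2588 × 10⁻⁴) = 0.011220 rad s⁻¹ ≈ 0.0112 rad s⁻¹.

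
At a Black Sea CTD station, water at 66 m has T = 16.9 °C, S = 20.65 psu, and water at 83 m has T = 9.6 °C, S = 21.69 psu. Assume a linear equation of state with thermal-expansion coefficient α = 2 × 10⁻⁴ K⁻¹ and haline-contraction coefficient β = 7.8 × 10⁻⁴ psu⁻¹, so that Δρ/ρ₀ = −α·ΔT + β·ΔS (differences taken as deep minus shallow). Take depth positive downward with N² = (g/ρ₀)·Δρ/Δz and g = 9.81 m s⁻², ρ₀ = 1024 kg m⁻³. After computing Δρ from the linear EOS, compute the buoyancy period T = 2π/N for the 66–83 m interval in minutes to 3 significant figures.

ΔT = -7.3 K, ΔS = +1.04 psu (deep − shallow).
Δρ/ρ₀ = −αΔT + βΔS = 1.46 × 10⁻³ + 8.112 × 10⁻⁴ = 2.2712 × 10⁻³, so Δρ ≈ 2.326 kg m⁻³.
N² = (g/ρ₀)·Δρ/Δz = g·(Δρ/ρ₀)/Δz = 9.81 × 2.2712 × 10⁻³ / 17 = 1.3106 × 10⁻³ s⁻².
N = √(1.3106 × 10⁻³) = 0.036202 rad s⁻¹ → T = 2π/N = 173.56 s = 2.8927 min ≈ 2.89 min.

2.89 min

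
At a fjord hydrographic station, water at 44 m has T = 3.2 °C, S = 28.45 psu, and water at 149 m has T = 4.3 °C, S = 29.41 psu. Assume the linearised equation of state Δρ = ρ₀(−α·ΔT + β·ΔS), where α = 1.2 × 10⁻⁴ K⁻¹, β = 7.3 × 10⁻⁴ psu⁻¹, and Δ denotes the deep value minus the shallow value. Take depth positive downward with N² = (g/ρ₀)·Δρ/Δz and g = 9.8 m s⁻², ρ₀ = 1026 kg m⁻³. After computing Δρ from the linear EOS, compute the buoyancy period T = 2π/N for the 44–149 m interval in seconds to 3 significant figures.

862 s

ΔT = +1.1 K, ΔS = +0.96 psu (deep − shallow).
Δρ/ρ₀ = −αΔT + βΔS = -1.32 × 10⁻⁴ + 7.008 × 10⁻⁴ = 5.688 × 10⁻⁴, so Δρ ≈ 0.5836 kg m⁻³.
N² = (g/ρ₀)·Δρ/Δz = g·(Δρ/ρ₀)/Δz = 9.8 × 5.688 × 10⁻⁴ / 105 = 5.3088 × 10⁻⁵ s⁻².
N = √(5.3088 × 10⁻⁵) = 7.2862 × 10⁻³ rad s⁻¹ → T = 2π/N = 862.34 s ≈ 862 s.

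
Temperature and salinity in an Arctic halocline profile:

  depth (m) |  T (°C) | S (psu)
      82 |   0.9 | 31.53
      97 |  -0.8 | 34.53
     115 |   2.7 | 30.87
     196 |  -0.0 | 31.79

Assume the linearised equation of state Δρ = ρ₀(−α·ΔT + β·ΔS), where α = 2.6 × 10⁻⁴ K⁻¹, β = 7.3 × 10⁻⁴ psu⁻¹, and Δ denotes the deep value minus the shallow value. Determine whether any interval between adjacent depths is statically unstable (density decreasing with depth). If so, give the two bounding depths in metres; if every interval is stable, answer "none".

Evaluate Δρ/ρ₀ = −αΔT + βΔS across each adjacent pair:
  82–97 m: −αΔT+βΔS = −(2.6 × 10⁻⁴)(-1.7)+(7.3 × 10⁻⁴)(+3.00) = 2.6 × 10⁻³ → stable
  97–115 m: −αΔT+βΔS = −(2.6 × 10⁻⁴)(+3.5)+(7.3 × 10⁻⁴)(-3.66) = -3.6 × 10⁻³ → UNSTABLE
  115–196 m: −αΔT+βΔS = −(2.6 × 10⁻⁴)(-2.7)+(7.3 × 10⁻⁴)(+0.92) = 1.4 × 10⁻³ → stable
The 97–115 m interval has Δρ < 0: lighter water underlies denser water.

97–115 m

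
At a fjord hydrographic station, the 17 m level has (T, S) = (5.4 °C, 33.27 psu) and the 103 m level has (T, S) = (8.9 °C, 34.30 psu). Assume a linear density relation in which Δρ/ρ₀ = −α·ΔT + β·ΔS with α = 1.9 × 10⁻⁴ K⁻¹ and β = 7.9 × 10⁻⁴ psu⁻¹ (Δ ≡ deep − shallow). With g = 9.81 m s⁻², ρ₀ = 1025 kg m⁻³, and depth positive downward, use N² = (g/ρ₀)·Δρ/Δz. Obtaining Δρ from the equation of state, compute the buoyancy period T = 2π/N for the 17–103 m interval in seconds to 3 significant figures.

1.53 × 10³ s

ΔT = +3.5 K, ΔS = +1.03 psu (deep − shallow).
Δρ/ρ₀ = −αΔT + βΔS = -6.65 × 10⁻⁴ + 8.137 × 10⁻⁴ = 1.487 × 10⁻⁴, so Δρ ≈ 0.1524 kg m⁻³.
N² = (g/ρ₀)·Δρ/Δz = g·(Δρ/ρ₀)/Δz = 9.81 × 1.487 × 10⁻⁴ / 86 = 1.6962 × 10⁻⁵ s⁻².
N = √(1.6962 × 10⁻⁵) = 4.1185 × 10⁻³ rad s⁻¹ → T = 2π/N = 1.5256 × 10³ s ≈ 1.53 × 10³ s.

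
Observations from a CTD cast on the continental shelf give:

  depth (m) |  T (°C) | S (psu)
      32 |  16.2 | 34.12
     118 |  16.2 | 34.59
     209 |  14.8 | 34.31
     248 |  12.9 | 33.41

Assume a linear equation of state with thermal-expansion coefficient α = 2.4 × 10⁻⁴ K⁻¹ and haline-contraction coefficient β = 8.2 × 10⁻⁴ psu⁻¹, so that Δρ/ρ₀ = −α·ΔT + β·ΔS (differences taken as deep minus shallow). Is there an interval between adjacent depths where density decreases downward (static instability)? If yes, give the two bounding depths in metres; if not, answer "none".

Evaluate Δρ/ρ₀ = −αΔT + βΔS across each adjacent pair:
  32–118 m: −αΔT+βΔS = −(2.4 × 10⁻⁴)(+0.0)+(8.2 × 10⁻⁴)(+0.47) = 3.9 × 10⁻⁴ → stable
  118–209 m: −αΔT+βΔS = −(2.4 × 10⁻⁴)(-1.4)+(8.2 × 10⁻⁴)(-0.28) = 1.1 × 10⁻⁴ → stable
  209–248 m: −αΔT+βΔS = −(2.4 × 10⁻⁴)(-1.9)+(8.2 × 10⁻⁴)(-0.90) = -2.8 × 10⁻⁴ → UNSTABLE
The 209–248 m interval has Δρ < 0: lighter water underlies denser water.

209–248 m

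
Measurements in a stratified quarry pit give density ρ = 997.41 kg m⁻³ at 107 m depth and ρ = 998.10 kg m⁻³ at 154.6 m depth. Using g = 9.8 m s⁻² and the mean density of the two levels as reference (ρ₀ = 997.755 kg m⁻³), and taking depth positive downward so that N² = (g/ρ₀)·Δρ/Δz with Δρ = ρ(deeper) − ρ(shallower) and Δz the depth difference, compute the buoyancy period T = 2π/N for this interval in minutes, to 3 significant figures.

8.78 min

Δρ = 998.10 − 997.41 = 0.69 kg m⁻³ over Δz = 154.6 − 107 = 47.6 m.
N² = (9.8/997.755) × (0.69/47.6) = 1.4238 × 10⁻⁴ s⁻².
N = √(1.4238 × 10⁻⁴) = 0.011932 rad s⁻¹, so T = 2π/N = 526.58 s = 8.7763 min ≈ 8.78 min.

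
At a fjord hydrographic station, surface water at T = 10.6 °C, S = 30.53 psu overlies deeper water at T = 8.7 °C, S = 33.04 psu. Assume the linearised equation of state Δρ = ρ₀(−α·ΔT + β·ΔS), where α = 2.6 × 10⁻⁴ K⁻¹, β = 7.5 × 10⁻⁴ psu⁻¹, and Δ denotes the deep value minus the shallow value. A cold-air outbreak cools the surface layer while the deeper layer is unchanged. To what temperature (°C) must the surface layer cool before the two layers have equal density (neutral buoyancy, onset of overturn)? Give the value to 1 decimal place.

Neutral buoyancy requires Δρ = 0, i.e. −α(T_deep − T_surf′) + β(S_deep − S_surf) = 0.
T_surf′ = T_deep − (β/α)·ΔS = 8.7 − (7.5 × 10⁻⁴/2.6 × 10⁻⁴)·(+2.51) = 1.460 °C.
Cooling required: 10.6 − (1.460) = 9.140 °C.

1.5 °C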